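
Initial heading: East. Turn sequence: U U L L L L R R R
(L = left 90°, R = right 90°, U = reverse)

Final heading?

Answer: Final heading: North

Derivation:
Start: East
  U (U-turn (180°)) -> West
  U (U-turn (180°)) -> East
  L (left (90° counter-clockwise)) -> North
  L (left (90° counter-clockwise)) -> West
  L (left (90° counter-clockwise)) -> South
  L (left (90° counter-clockwise)) -> East
  R (right (90° clockwise)) -> South
  R (right (90° clockwise)) -> West
  R (right (90° clockwise)) -> North
Final: North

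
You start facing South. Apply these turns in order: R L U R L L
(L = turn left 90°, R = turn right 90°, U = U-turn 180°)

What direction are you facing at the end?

Answer: Final heading: West

Derivation:
Start: South
  R (right (90° clockwise)) -> West
  L (left (90° counter-clockwise)) -> South
  U (U-turn (180°)) -> North
  R (right (90° clockwise)) -> East
  L (left (90° counter-clockwise)) -> North
  L (left (90° counter-clockwise)) -> West
Final: West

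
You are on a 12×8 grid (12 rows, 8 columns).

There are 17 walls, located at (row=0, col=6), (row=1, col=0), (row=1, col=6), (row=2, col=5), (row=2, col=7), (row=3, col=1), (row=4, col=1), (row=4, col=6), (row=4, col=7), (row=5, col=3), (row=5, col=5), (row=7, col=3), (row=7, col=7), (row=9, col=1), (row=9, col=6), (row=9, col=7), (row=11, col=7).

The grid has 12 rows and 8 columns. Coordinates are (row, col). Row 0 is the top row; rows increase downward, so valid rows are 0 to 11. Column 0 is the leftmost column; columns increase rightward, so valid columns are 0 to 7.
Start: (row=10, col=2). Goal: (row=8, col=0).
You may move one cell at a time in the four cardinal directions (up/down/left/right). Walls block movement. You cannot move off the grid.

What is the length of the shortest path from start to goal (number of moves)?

BFS from (row=10, col=2) until reaching (row=8, col=0):
  Distance 0: (row=10, col=2)
  Distance 1: (row=9, col=2), (row=10, col=1), (row=10, col=3), (row=11, col=2)
  Distance 2: (row=8, col=2), (row=9, col=3), (row=10, col=0), (row=10, col=4), (row=11, col=1), (row=11, col=3)
  Distance 3: (row=7, col=2), (row=8, col=1), (row=8, col=3), (row=9, col=0), (row=9, col=4), (row=10, col=5), (row=11, col=0), (row=11, col=4)
  Distance 4: (row=6, col=2), (row=7, col=1), (row=8, col=0), (row=8, col=4), (row=9, col=5), (row=10, col=6), (row=11, col=5)  <- goal reached here
One shortest path (4 moves): (row=10, col=2) -> (row=10, col=1) -> (row=10, col=0) -> (row=9, col=0) -> (row=8, col=0)

Answer: Shortest path length: 4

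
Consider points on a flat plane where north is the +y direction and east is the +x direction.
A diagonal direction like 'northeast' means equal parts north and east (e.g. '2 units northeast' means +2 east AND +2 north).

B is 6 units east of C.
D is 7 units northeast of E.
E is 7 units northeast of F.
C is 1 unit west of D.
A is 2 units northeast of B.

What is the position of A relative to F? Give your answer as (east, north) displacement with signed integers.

Answer: A is at (east=21, north=16) relative to F.

Derivation:
Place F at the origin (east=0, north=0).
  E is 7 units northeast of F: delta (east=+7, north=+7); E at (east=7, north=7).
  D is 7 units northeast of E: delta (east=+7, north=+7); D at (east=14, north=14).
  C is 1 unit west of D: delta (east=-1, north=+0); C at (east=13, north=14).
  B is 6 units east of C: delta (east=+6, north=+0); B at (east=19, north=14).
  A is 2 units northeast of B: delta (east=+2, north=+2); A at (east=21, north=16).
Therefore A relative to F: (east=21, north=16).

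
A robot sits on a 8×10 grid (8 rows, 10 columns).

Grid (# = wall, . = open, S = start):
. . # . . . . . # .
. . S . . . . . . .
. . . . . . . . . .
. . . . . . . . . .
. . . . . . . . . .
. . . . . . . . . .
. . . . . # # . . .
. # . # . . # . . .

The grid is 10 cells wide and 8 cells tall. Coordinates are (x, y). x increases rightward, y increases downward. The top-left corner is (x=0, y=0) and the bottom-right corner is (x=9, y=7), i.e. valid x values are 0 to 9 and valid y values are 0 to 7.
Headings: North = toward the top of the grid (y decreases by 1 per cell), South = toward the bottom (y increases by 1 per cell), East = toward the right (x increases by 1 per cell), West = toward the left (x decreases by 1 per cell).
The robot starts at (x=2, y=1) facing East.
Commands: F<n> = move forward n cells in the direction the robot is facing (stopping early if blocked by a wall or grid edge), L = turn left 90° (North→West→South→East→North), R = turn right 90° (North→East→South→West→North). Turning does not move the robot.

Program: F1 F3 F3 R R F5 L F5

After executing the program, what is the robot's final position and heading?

Start: (x=2, y=1), facing East
  F1: move forward 1, now at (x=3, y=1)
  F3: move forward 3, now at (x=6, y=1)
  F3: move forward 3, now at (x=9, y=1)
  R: turn right, now facing South
  R: turn right, now facing West
  F5: move forward 5, now at (x=4, y=1)
  L: turn left, now facing South
  F5: move forward 5, now at (x=4, y=6)
Final: (x=4, y=6), facing South

Answer: Final position: (x=4, y=6), facing South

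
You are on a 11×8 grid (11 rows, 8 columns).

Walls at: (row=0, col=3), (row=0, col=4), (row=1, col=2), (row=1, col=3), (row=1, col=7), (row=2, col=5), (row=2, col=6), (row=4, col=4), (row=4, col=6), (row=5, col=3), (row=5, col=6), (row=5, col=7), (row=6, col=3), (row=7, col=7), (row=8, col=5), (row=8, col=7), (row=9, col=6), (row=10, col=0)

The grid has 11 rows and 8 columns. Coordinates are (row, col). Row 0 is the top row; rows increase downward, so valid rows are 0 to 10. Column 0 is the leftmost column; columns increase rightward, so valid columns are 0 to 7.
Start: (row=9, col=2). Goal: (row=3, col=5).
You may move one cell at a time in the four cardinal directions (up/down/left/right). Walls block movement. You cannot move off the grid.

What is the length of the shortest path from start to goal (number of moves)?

BFS from (row=9, col=2) until reaching (row=3, col=5):
  Distance 0: (row=9, col=2)
  Distance 1: (row=8, col=2), (row=9, col=1), (row=9, col=3), (row=10, col=2)
  Distance 2: (row=7, col=2), (row=8, col=1), (row=8, col=3), (row=9, col=0), (row=9, col=4), (row=10, col=1), (row=10, col=3)
  Distance 3: (row=6, col=2), (row=7, col=1), (row=7, col=3), (row=8, col=0), (row=8, col=4), (row=9, col=5), (row=10, col=4)
  Distance 4: (row=5, col=2), (row=6, col=1), (row=7, col=0), (row=7, col=4), (row=10, col=5)
  Distance 5: (row=4, col=2), (row=5, col=1), (row=6, col=0), (row=6, col=4), (row=7, col=5), (row=10, col=6)
  Distance 6: (row=3, col=2), (row=4, col=1), (row=4, col=3), (row=5, col=0), (row=5, col=4), (row=6, col=5), (row=7, col=6), (row=10, col=7)
  Distance 7: (row=2, col=2), (row=3, col=1), (row=3, col=3), (row=4, col=0), (row=5, col=5), (row=6, col=6), (row=8, col=6), (row=9, col=7)
  Distance 8: (row=2, col=1), (row=2, col=3), (row=3, col=0), (row=3, col=4), (row=4, col=5), (row=6, col=7)
  Distance 9: (row=1, col=1), (row=2, col=0), (row=2, col=4), (row=3, col=5)  <- goal reached here
One shortest path (9 moves): (row=9, col=2) -> (row=9, col=3) -> (row=9, col=4) -> (row=8, col=4) -> (row=7, col=4) -> (row=7, col=5) -> (row=6, col=5) -> (row=5, col=5) -> (row=4, col=5) -> (row=3, col=5)

Answer: Shortest path length: 9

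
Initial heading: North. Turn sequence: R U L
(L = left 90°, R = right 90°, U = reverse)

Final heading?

Start: North
  R (right (90° clockwise)) -> East
  U (U-turn (180°)) -> West
  L (left (90° counter-clockwise)) -> South
Final: South

Answer: Final heading: South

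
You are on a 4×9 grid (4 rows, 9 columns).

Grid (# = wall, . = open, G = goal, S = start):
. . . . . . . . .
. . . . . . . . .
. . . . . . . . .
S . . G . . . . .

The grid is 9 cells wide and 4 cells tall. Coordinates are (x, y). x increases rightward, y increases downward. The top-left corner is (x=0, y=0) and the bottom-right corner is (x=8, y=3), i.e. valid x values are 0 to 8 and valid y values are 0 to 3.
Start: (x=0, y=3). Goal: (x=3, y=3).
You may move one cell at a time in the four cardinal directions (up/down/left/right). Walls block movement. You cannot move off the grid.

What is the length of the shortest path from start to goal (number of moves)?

BFS from (x=0, y=3) until reaching (x=3, y=3):
  Distance 0: (x=0, y=3)
  Distance 1: (x=0, y=2), (x=1, y=3)
  Distance 2: (x=0, y=1), (x=1, y=2), (x=2, y=3)
  Distance 3: (x=0, y=0), (x=1, y=1), (x=2, y=2), (x=3, y=3)  <- goal reached here
One shortest path (3 moves): (x=0, y=3) -> (x=1, y=3) -> (x=2, y=3) -> (x=3, y=3)

Answer: Shortest path length: 3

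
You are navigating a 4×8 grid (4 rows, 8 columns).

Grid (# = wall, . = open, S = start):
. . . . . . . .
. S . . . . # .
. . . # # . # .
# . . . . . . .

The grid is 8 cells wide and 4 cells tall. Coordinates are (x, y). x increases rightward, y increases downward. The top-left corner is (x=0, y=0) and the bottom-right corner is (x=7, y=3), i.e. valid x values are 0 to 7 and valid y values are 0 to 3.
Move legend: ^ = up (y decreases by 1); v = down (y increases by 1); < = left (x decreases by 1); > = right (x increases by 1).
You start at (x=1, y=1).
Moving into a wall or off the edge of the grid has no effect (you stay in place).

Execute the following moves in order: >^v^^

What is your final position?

Start: (x=1, y=1)
  > (right): (x=1, y=1) -> (x=2, y=1)
  ^ (up): (x=2, y=1) -> (x=2, y=0)
  v (down): (x=2, y=0) -> (x=2, y=1)
  ^ (up): (x=2, y=1) -> (x=2, y=0)
  ^ (up): blocked, stay at (x=2, y=0)
Final: (x=2, y=0)

Answer: Final position: (x=2, y=0)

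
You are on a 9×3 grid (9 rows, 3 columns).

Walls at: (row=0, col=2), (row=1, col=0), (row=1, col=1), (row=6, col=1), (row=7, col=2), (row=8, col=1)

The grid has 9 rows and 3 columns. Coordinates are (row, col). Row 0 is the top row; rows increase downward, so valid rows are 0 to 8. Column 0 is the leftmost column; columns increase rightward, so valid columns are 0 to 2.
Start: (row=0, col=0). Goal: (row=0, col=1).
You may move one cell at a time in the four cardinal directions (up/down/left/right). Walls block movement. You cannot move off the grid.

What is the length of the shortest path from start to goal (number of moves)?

BFS from (row=0, col=0) until reaching (row=0, col=1):
  Distance 0: (row=0, col=0)
  Distance 1: (row=0, col=1)  <- goal reached here
One shortest path (1 moves): (row=0, col=0) -> (row=0, col=1)

Answer: Shortest path length: 1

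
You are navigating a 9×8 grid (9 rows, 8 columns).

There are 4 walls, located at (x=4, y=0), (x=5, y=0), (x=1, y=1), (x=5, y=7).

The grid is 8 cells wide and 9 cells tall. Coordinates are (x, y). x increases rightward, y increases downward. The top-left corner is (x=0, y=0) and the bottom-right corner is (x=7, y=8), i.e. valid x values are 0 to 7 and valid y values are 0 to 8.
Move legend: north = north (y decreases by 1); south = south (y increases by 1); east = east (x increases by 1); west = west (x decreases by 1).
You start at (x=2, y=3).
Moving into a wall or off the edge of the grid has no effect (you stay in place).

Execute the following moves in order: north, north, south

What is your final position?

Answer: Final position: (x=2, y=2)

Derivation:
Start: (x=2, y=3)
  north (north): (x=2, y=3) -> (x=2, y=2)
  north (north): (x=2, y=2) -> (x=2, y=1)
  south (south): (x=2, y=1) -> (x=2, y=2)
Final: (x=2, y=2)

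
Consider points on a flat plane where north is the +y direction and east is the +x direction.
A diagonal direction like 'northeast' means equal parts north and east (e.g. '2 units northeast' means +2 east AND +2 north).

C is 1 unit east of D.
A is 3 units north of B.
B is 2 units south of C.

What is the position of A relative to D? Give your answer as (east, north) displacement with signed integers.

Place D at the origin (east=0, north=0).
  C is 1 unit east of D: delta (east=+1, north=+0); C at (east=1, north=0).
  B is 2 units south of C: delta (east=+0, north=-2); B at (east=1, north=-2).
  A is 3 units north of B: delta (east=+0, north=+3); A at (east=1, north=1).
Therefore A relative to D: (east=1, north=1).

Answer: A is at (east=1, north=1) relative to D.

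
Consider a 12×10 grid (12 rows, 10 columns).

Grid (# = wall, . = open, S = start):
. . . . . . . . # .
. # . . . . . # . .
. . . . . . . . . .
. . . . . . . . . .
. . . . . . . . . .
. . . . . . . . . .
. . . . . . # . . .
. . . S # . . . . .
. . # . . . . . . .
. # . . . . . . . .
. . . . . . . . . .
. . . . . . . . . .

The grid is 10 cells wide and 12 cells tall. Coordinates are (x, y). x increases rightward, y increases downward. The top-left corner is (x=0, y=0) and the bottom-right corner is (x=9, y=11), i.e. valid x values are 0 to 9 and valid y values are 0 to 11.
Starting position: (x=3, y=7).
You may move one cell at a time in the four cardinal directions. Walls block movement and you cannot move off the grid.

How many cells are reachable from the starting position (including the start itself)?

BFS flood-fill from (x=3, y=7):
  Distance 0: (x=3, y=7)
  Distance 1: (x=3, y=6), (x=2, y=7), (x=3, y=8)
  Distance 2: (x=3, y=5), (x=2, y=6), (x=4, y=6), (x=1, y=7), (x=4, y=8), (x=3, y=9)
  Distance 3: (x=3, y=4), (x=2, y=5), (x=4, y=5), (x=1, y=6), (x=5, y=6), (x=0, y=7), (x=1, y=8), (x=5, y=8), (x=2, y=9), (x=4, y=9), (x=3, y=10)
  Distance 4: (x=3, y=3), (x=2, y=4), (x=4, y=4), (x=1, y=5), (x=5, y=5), (x=0, y=6), (x=5, y=7), (x=0, y=8), (x=6, y=8), (x=5, y=9), (x=2, y=10), (x=4, y=10), (x=3, y=11)
  Distance 5: (x=3, y=2), (x=2, y=3), (x=4, y=3), (x=1, y=4), (x=5, y=4), (x=0, y=5), (x=6, y=5), (x=6, y=7), (x=7, y=8), (x=0, y=9), (x=6, y=9), (x=1, y=10), (x=5, y=10), (x=2, y=11), (x=4, y=11)
  Distance 6: (x=3, y=1), (x=2, y=2), (x=4, y=2), (x=1, y=3), (x=5, y=3), (x=0, y=4), (x=6, y=4), (x=7, y=5), (x=7, y=7), (x=8, y=8), (x=7, y=9), (x=0, y=10), (x=6, y=10), (x=1, y=11), (x=5, y=11)
  Distance 7: (x=3, y=0), (x=2, y=1), (x=4, y=1), (x=1, y=2), (x=5, y=2), (x=0, y=3), (x=6, y=3), (x=7, y=4), (x=8, y=5), (x=7, y=6), (x=8, y=7), (x=9, y=8), (x=8, y=9), (x=7, y=10), (x=0, y=11), (x=6, y=11)
  Distance 8: (x=2, y=0), (x=4, y=0), (x=5, y=1), (x=0, y=2), (x=6, y=2), (x=7, y=3), (x=8, y=4), (x=9, y=5), (x=8, y=6), (x=9, y=7), (x=9, y=9), (x=8, y=10), (x=7, y=11)
  Distance 9: (x=1, y=0), (x=5, y=0), (x=0, y=1), (x=6, y=1), (x=7, y=2), (x=8, y=3), (x=9, y=4), (x=9, y=6), (x=9, y=10), (x=8, y=11)
  Distance 10: (x=0, y=0), (x=6, y=0), (x=8, y=2), (x=9, y=3), (x=9, y=11)
  Distance 11: (x=7, y=0), (x=8, y=1), (x=9, y=2)
  Distance 12: (x=9, y=1)
  Distance 13: (x=9, y=0)
Total reachable: 113 (grid has 113 open cells total)

Answer: Reachable cells: 113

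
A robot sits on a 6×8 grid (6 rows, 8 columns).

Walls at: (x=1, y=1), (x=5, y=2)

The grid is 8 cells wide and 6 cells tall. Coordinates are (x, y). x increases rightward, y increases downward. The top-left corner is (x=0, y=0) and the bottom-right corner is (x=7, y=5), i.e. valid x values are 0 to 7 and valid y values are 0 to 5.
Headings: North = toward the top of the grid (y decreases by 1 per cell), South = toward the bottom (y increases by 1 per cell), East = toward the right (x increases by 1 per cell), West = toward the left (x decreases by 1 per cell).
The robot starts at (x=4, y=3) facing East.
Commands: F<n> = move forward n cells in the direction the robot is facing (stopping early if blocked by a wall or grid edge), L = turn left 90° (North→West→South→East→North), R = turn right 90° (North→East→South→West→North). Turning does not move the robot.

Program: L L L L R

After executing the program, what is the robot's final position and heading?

Start: (x=4, y=3), facing East
  L: turn left, now facing North
  L: turn left, now facing West
  L: turn left, now facing South
  L: turn left, now facing East
  R: turn right, now facing South
Final: (x=4, y=3), facing South

Answer: Final position: (x=4, y=3), facing South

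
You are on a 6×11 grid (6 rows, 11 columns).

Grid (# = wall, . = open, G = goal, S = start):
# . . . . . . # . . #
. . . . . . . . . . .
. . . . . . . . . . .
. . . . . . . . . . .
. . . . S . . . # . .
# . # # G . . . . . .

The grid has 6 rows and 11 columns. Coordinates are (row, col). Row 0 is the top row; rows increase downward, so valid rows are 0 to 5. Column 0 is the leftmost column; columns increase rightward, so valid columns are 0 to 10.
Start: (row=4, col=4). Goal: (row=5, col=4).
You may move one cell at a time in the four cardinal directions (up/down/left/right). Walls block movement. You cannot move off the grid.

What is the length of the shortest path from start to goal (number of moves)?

Answer: Shortest path length: 1

Derivation:
BFS from (row=4, col=4) until reaching (row=5, col=4):
  Distance 0: (row=4, col=4)
  Distance 1: (row=3, col=4), (row=4, col=3), (row=4, col=5), (row=5, col=4)  <- goal reached here
One shortest path (1 moves): (row=4, col=4) -> (row=5, col=4)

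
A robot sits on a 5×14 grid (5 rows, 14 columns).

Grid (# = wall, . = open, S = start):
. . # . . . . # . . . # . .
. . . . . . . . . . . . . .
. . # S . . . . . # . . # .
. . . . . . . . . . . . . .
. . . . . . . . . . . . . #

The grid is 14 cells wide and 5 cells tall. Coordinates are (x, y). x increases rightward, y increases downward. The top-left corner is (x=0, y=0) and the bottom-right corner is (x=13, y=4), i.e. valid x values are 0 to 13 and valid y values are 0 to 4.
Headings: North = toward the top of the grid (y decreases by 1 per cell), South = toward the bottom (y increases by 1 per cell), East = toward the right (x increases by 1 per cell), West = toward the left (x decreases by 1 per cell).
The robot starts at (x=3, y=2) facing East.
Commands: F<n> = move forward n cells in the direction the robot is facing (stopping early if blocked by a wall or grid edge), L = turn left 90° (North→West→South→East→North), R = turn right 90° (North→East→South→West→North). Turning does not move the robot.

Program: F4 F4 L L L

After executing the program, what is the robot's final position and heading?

Answer: Final position: (x=8, y=2), facing South

Derivation:
Start: (x=3, y=2), facing East
  F4: move forward 4, now at (x=7, y=2)
  F4: move forward 1/4 (blocked), now at (x=8, y=2)
  L: turn left, now facing North
  L: turn left, now facing West
  L: turn left, now facing South
Final: (x=8, y=2), facing South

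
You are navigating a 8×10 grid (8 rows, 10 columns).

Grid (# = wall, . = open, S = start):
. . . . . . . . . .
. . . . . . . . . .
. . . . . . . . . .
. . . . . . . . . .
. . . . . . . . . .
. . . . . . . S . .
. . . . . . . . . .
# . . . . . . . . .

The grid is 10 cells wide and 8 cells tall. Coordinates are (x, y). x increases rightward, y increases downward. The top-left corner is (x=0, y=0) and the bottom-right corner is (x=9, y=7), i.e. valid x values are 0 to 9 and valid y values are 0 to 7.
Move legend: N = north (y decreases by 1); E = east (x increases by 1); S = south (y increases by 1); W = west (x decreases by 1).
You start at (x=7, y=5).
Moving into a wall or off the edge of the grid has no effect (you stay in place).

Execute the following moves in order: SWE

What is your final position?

Answer: Final position: (x=7, y=6)

Derivation:
Start: (x=7, y=5)
  S (south): (x=7, y=5) -> (x=7, y=6)
  W (west): (x=7, y=6) -> (x=6, y=6)
  E (east): (x=6, y=6) -> (x=7, y=6)
Final: (x=7, y=6)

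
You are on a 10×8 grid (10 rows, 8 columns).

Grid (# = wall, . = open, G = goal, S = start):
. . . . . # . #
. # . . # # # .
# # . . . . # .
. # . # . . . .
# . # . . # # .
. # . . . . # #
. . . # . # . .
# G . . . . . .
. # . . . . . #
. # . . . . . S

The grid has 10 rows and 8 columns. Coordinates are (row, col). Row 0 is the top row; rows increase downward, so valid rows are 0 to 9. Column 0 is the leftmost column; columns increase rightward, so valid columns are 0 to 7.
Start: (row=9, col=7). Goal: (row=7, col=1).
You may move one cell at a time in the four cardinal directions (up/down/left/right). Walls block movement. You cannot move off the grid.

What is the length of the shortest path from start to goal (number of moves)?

BFS from (row=9, col=7) until reaching (row=7, col=1):
  Distance 0: (row=9, col=7)
  Distance 1: (row=9, col=6)
  Distance 2: (row=8, col=6), (row=9, col=5)
  Distance 3: (row=7, col=6), (row=8, col=5), (row=9, col=4)
  Distance 4: (row=6, col=6), (row=7, col=5), (row=7, col=7), (row=8, col=4), (row=9, col=3)
  Distance 5: (row=6, col=7), (row=7, col=4), (row=8, col=3), (row=9, col=2)
  Distance 6: (row=6, col=4), (row=7, col=3), (row=8, col=2)
  Distance 7: (row=5, col=4), (row=7, col=2)
  Distance 8: (row=4, col=4), (row=5, col=3), (row=5, col=5), (row=6, col=2), (row=7, col=1)  <- goal reached here
One shortest path (8 moves): (row=9, col=7) -> (row=9, col=6) -> (row=9, col=5) -> (row=9, col=4) -> (row=9, col=3) -> (row=9, col=2) -> (row=8, col=2) -> (row=7, col=2) -> (row=7, col=1)

Answer: Shortest path length: 8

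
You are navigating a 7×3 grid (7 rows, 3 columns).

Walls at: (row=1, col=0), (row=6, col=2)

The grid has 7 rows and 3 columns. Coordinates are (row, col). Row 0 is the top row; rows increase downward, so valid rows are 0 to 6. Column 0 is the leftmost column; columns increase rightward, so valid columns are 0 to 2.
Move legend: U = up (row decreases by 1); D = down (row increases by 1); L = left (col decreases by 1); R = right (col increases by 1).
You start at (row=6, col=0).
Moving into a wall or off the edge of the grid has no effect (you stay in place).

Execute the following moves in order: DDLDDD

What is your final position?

Answer: Final position: (row=6, col=0)

Derivation:
Start: (row=6, col=0)
  D (down): blocked, stay at (row=6, col=0)
  D (down): blocked, stay at (row=6, col=0)
  L (left): blocked, stay at (row=6, col=0)
  [×3]D (down): blocked, stay at (row=6, col=0)
Final: (row=6, col=0)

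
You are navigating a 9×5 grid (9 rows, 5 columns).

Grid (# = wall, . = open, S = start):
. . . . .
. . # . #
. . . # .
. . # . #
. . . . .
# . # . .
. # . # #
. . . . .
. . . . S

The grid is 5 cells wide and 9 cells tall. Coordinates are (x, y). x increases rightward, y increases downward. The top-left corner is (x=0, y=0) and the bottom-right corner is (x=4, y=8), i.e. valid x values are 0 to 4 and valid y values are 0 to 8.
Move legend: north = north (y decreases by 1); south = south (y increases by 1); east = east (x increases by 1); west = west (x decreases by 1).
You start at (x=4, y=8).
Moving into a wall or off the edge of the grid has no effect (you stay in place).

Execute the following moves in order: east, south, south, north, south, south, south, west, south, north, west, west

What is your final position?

Start: (x=4, y=8)
  east (east): blocked, stay at (x=4, y=8)
  south (south): blocked, stay at (x=4, y=8)
  south (south): blocked, stay at (x=4, y=8)
  north (north): (x=4, y=8) -> (x=4, y=7)
  south (south): (x=4, y=7) -> (x=4, y=8)
  south (south): blocked, stay at (x=4, y=8)
  south (south): blocked, stay at (x=4, y=8)
  west (west): (x=4, y=8) -> (x=3, y=8)
  south (south): blocked, stay at (x=3, y=8)
  north (north): (x=3, y=8) -> (x=3, y=7)
  west (west): (x=3, y=7) -> (x=2, y=7)
  west (west): (x=2, y=7) -> (x=1, y=7)
Final: (x=1, y=7)

Answer: Final position: (x=1, y=7)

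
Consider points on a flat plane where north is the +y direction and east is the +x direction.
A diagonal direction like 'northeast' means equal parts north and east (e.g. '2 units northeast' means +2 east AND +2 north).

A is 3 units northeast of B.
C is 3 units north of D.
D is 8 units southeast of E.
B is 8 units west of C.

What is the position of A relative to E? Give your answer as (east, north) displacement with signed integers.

Answer: A is at (east=3, north=-2) relative to E.

Derivation:
Place E at the origin (east=0, north=0).
  D is 8 units southeast of E: delta (east=+8, north=-8); D at (east=8, north=-8).
  C is 3 units north of D: delta (east=+0, north=+3); C at (east=8, north=-5).
  B is 8 units west of C: delta (east=-8, north=+0); B at (east=0, north=-5).
  A is 3 units northeast of B: delta (east=+3, north=+3); A at (east=3, north=-2).
Therefore A relative to E: (east=3, north=-2).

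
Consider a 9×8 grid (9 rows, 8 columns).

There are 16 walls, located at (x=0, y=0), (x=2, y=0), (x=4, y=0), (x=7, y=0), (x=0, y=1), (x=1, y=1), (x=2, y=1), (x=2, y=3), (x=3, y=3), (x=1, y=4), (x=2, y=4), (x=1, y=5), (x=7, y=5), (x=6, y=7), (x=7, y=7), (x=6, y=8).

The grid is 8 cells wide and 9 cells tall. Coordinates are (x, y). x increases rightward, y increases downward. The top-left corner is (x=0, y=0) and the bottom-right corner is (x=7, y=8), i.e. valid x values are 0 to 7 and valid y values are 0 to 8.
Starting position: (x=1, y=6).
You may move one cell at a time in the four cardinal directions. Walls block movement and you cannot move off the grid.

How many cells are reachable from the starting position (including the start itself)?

BFS flood-fill from (x=1, y=6):
  Distance 0: (x=1, y=6)
  Distance 1: (x=0, y=6), (x=2, y=6), (x=1, y=7)
  Distance 2: (x=0, y=5), (x=2, y=5), (x=3, y=6), (x=0, y=7), (x=2, y=7), (x=1, y=8)
  Distance 3: (x=0, y=4), (x=3, y=5), (x=4, y=6), (x=3, y=7), (x=0, y=8), (x=2, y=8)
  Distance 4: (x=0, y=3), (x=3, y=4), (x=4, y=5), (x=5, y=6), (x=4, y=7), (x=3, y=8)
  Distance 5: (x=0, y=2), (x=1, y=3), (x=4, y=4), (x=5, y=5), (x=6, y=6), (x=5, y=7), (x=4, y=8)
  Distance 6: (x=1, y=2), (x=4, y=3), (x=5, y=4), (x=6, y=5), (x=7, y=6), (x=5, y=8)
  Distance 7: (x=2, y=2), (x=4, y=2), (x=5, y=3), (x=6, y=4)
  Distance 8: (x=4, y=1), (x=3, y=2), (x=5, y=2), (x=6, y=3), (x=7, y=4)
  Distance 9: (x=3, y=1), (x=5, y=1), (x=6, y=2), (x=7, y=3)
  Distance 10: (x=3, y=0), (x=5, y=0), (x=6, y=1), (x=7, y=2)
  Distance 11: (x=6, y=0), (x=7, y=1)
Total reachable: 54 (grid has 56 open cells total)

Answer: Reachable cells: 54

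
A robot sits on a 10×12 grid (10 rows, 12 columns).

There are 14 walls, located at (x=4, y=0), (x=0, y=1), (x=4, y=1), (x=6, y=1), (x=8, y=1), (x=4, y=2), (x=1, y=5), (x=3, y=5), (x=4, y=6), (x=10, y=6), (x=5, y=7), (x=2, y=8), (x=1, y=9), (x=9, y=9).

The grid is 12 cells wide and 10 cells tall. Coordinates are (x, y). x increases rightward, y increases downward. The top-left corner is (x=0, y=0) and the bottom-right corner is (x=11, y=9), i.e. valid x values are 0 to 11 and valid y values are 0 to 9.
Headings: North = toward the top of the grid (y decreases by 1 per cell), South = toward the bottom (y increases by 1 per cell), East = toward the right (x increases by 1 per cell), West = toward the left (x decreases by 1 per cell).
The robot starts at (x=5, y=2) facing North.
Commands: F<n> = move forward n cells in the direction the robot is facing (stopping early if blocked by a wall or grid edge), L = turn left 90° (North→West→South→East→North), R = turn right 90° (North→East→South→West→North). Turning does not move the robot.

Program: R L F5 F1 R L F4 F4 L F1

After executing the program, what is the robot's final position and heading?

Start: (x=5, y=2), facing North
  R: turn right, now facing East
  L: turn left, now facing North
  F5: move forward 2/5 (blocked), now at (x=5, y=0)
  F1: move forward 0/1 (blocked), now at (x=5, y=0)
  R: turn right, now facing East
  L: turn left, now facing North
  F4: move forward 0/4 (blocked), now at (x=5, y=0)
  F4: move forward 0/4 (blocked), now at (x=5, y=0)
  L: turn left, now facing West
  F1: move forward 0/1 (blocked), now at (x=5, y=0)
Final: (x=5, y=0), facing West

Answer: Final position: (x=5, y=0), facing West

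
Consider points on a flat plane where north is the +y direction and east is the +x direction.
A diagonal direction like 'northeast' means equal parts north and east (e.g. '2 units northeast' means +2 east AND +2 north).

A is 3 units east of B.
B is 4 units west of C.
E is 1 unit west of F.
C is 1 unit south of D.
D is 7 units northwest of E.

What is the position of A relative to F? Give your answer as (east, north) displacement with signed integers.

Answer: A is at (east=-9, north=6) relative to F.

Derivation:
Place F at the origin (east=0, north=0).
  E is 1 unit west of F: delta (east=-1, north=+0); E at (east=-1, north=0).
  D is 7 units northwest of E: delta (east=-7, north=+7); D at (east=-8, north=7).
  C is 1 unit south of D: delta (east=+0, north=-1); C at (east=-8, north=6).
  B is 4 units west of C: delta (east=-4, north=+0); B at (east=-12, north=6).
  A is 3 units east of B: delta (east=+3, north=+0); A at (east=-9, north=6).
Therefore A relative to F: (east=-9, north=6).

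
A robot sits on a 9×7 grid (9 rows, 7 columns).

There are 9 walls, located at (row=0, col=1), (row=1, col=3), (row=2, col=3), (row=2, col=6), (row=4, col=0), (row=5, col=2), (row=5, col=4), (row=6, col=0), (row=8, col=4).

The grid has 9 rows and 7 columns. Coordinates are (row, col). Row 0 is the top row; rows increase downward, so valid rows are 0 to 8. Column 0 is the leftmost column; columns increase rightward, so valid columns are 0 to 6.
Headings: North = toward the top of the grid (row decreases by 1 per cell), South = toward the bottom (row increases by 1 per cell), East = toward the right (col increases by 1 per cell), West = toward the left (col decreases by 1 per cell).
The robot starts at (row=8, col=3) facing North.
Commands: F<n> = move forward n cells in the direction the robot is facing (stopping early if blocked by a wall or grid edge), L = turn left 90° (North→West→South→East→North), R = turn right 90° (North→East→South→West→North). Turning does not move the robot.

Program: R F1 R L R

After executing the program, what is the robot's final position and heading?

Answer: Final position: (row=8, col=3), facing South

Derivation:
Start: (row=8, col=3), facing North
  R: turn right, now facing East
  F1: move forward 0/1 (blocked), now at (row=8, col=3)
  R: turn right, now facing South
  L: turn left, now facing East
  R: turn right, now facing South
Final: (row=8, col=3), facing South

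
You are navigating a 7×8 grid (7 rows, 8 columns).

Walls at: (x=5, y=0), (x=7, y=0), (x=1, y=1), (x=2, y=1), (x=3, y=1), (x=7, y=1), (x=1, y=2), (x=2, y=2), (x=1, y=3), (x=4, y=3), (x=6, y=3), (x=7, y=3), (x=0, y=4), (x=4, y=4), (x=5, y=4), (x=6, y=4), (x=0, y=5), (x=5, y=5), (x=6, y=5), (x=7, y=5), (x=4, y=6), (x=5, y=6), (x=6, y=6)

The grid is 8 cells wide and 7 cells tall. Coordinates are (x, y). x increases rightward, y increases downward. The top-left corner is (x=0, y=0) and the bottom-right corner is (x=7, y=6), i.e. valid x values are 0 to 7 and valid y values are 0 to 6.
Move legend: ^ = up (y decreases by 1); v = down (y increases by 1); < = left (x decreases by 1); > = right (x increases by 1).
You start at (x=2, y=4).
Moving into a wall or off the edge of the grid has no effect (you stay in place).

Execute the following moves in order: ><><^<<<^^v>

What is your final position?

Answer: Final position: (x=3, y=4)

Derivation:
Start: (x=2, y=4)
  > (right): (x=2, y=4) -> (x=3, y=4)
  < (left): (x=3, y=4) -> (x=2, y=4)
  > (right): (x=2, y=4) -> (x=3, y=4)
  < (left): (x=3, y=4) -> (x=2, y=4)
  ^ (up): (x=2, y=4) -> (x=2, y=3)
  [×3]< (left): blocked, stay at (x=2, y=3)
  ^ (up): blocked, stay at (x=2, y=3)
  ^ (up): blocked, stay at (x=2, y=3)
  v (down): (x=2, y=3) -> (x=2, y=4)
  > (right): (x=2, y=4) -> (x=3, y=4)
Final: (x=3, y=4)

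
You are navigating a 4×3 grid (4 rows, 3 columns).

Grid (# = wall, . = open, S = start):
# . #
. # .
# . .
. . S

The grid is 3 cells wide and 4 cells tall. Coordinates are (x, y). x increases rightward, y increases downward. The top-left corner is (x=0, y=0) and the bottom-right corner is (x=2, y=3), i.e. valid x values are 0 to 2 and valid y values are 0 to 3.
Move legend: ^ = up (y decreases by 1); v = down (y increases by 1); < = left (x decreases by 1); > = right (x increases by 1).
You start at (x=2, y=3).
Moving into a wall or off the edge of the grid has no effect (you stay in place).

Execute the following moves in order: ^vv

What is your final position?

Answer: Final position: (x=2, y=3)

Derivation:
Start: (x=2, y=3)
  ^ (up): (x=2, y=3) -> (x=2, y=2)
  v (down): (x=2, y=2) -> (x=2, y=3)
  v (down): blocked, stay at (x=2, y=3)
Final: (x=2, y=3)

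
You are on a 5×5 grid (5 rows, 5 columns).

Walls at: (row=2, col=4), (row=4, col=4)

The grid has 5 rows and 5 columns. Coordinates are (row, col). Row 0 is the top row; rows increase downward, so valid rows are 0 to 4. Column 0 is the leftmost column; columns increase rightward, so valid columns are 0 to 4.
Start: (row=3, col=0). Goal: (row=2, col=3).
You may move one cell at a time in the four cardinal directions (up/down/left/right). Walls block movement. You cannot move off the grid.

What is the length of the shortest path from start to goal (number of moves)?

BFS from (row=3, col=0) until reaching (row=2, col=3):
  Distance 0: (row=3, col=0)
  Distance 1: (row=2, col=0), (row=3, col=1), (row=4, col=0)
  Distance 2: (row=1, col=0), (row=2, col=1), (row=3, col=2), (row=4, col=1)
  Distance 3: (row=0, col=0), (row=1, col=1), (row=2, col=2), (row=3, col=3), (row=4, col=2)
  Distance 4: (row=0, col=1), (row=1, col=2), (row=2, col=3), (row=3, col=4), (row=4, col=3)  <- goal reached here
One shortest path (4 moves): (row=3, col=0) -> (row=3, col=1) -> (row=3, col=2) -> (row=3, col=3) -> (row=2, col=3)

Answer: Shortest path length: 4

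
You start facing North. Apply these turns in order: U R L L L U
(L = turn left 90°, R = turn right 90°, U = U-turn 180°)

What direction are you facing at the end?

Answer: Final heading: South

Derivation:
Start: North
  U (U-turn (180°)) -> South
  R (right (90° clockwise)) -> West
  L (left (90° counter-clockwise)) -> South
  L (left (90° counter-clockwise)) -> East
  L (left (90° counter-clockwise)) -> North
  U (U-turn (180°)) -> South
Final: South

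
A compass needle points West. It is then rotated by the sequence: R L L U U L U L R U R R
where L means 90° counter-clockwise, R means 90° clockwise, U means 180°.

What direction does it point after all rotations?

Start: West
  R (right (90° clockwise)) -> North
  L (left (90° counter-clockwise)) -> West
  L (left (90° counter-clockwise)) -> South
  U (U-turn (180°)) -> North
  U (U-turn (180°)) -> South
  L (left (90° counter-clockwise)) -> East
  U (U-turn (180°)) -> West
  L (left (90° counter-clockwise)) -> South
  R (right (90° clockwise)) -> West
  U (U-turn (180°)) -> East
  R (right (90° clockwise)) -> South
  R (right (90° clockwise)) -> West
Final: West

Answer: Final heading: West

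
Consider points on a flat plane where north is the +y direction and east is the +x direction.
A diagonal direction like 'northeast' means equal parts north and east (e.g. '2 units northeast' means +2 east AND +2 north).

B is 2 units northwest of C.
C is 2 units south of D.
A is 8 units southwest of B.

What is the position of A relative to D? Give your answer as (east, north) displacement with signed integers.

Place D at the origin (east=0, north=0).
  C is 2 units south of D: delta (east=+0, north=-2); C at (east=0, north=-2).
  B is 2 units northwest of C: delta (east=-2, north=+2); B at (east=-2, north=0).
  A is 8 units southwest of B: delta (east=-8, north=-8); A at (east=-10, north=-8).
Therefore A relative to D: (east=-10, north=-8).

Answer: A is at (east=-10, north=-8) relative to D.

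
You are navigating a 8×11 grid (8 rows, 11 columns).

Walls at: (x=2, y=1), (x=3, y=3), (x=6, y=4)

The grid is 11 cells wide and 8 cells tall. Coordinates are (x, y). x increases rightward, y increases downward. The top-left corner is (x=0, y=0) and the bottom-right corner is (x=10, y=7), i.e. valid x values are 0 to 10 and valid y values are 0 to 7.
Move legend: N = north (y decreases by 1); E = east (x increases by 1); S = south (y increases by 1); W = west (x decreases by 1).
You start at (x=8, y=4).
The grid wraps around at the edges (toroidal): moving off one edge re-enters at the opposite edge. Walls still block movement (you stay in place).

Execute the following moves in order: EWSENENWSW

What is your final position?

Answer: Final position: (x=8, y=4)

Derivation:
Start: (x=8, y=4)
  E (east): (x=8, y=4) -> (x=9, y=4)
  W (west): (x=9, y=4) -> (x=8, y=4)
  S (south): (x=8, y=4) -> (x=8, y=5)
  E (east): (x=8, y=5) -> (x=9, y=5)
  N (north): (x=9, y=5) -> (x=9, y=4)
  E (east): (x=9, y=4) -> (x=10, y=4)
  N (north): (x=10, y=4) -> (x=10, y=3)
  W (west): (x=10, y=3) -> (x=9, y=3)
  S (south): (x=9, y=3) -> (x=9, y=4)
  W (west): (x=9, y=4) -> (x=8, y=4)
Final: (x=8, y=4)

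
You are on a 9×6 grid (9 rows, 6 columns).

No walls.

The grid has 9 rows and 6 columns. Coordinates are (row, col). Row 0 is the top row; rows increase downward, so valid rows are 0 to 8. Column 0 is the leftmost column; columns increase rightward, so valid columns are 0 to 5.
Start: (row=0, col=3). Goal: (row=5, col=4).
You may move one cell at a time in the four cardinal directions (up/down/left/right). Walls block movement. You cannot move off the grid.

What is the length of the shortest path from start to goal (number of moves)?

BFS from (row=0, col=3) until reaching (row=5, col=4):
  Distance 0: (row=0, col=3)
  Distance 1: (row=0, col=2), (row=0, col=4), (row=1, col=3)
  Distance 2: (row=0, col=1), (row=0, col=5), (row=1, col=2), (row=1, col=4), (row=2, col=3)
  Distance 3: (row=0, col=0), (row=1, col=1), (row=1, col=5), (row=2, col=2), (row=2, col=4), (row=3, col=3)
  Distance 4: (row=1, col=0), (row=2, col=1), (row=2, col=5), (row=3, col=2), (row=3, col=4), (row=4, col=3)
  Distance 5: (row=2, col=0), (row=3, col=1), (row=3, col=5), (row=4, col=2), (row=4, col=4), (row=5, col=3)
  Distance 6: (row=3, col=0), (row=4, col=1), (row=4, col=5), (row=5, col=2), (row=5, col=4), (row=6, col=3)  <- goal reached here
One shortest path (6 moves): (row=0, col=3) -> (row=0, col=4) -> (row=1, col=4) -> (row=2, col=4) -> (row=3, col=4) -> (row=4, col=4) -> (row=5, col=4)

Answer: Shortest path length: 6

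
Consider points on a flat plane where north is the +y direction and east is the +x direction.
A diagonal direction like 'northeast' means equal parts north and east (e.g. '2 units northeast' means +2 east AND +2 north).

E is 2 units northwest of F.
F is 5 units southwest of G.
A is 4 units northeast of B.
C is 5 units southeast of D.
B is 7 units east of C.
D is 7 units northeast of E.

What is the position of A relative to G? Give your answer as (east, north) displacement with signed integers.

Place G at the origin (east=0, north=0).
  F is 5 units southwest of G: delta (east=-5, north=-5); F at (east=-5, north=-5).
  E is 2 units northwest of F: delta (east=-2, north=+2); E at (east=-7, north=-3).
  D is 7 units northeast of E: delta (east=+7, north=+7); D at (east=0, north=4).
  C is 5 units southeast of D: delta (east=+5, north=-5); C at (east=5, north=-1).
  B is 7 units east of C: delta (east=+7, north=+0); B at (east=12, north=-1).
  A is 4 units northeast of B: delta (east=+4, north=+4); A at (east=16, north=3).
Therefore A relative to G: (east=16, north=3).

Answer: A is at (east=16, north=3) relative to G.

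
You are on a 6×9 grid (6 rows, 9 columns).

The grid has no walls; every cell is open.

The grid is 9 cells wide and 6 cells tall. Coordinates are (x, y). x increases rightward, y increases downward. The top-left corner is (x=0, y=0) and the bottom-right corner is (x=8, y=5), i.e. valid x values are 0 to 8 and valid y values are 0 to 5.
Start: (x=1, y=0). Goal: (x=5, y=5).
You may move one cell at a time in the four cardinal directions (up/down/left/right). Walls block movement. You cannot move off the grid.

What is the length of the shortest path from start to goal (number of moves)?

Answer: Shortest path length: 9

Derivation:
BFS from (x=1, y=0) until reaching (x=5, y=5):
  Distance 0: (x=1, y=0)
  Distance 1: (x=0, y=0), (x=2, y=0), (x=1, y=1)
  Distance 2: (x=3, y=0), (x=0, y=1), (x=2, y=1), (x=1, y=2)
  Distance 3: (x=4, y=0), (x=3, y=1), (x=0, y=2), (x=2, y=2), (x=1, y=3)
  Distance 4: (x=5, y=0), (x=4, y=1), (x=3, y=2), (x=0, y=3), (x=2, y=3), (x=1, y=4)
  Distance 5: (x=6, y=0), (x=5, y=1), (x=4, y=2), (x=3, y=3), (x=0, y=4), (x=2, y=4), (x=1, y=5)
  Distance 6: (x=7, y=0), (x=6, y=1), (x=5, y=2), (x=4, y=3), (x=3, y=4), (x=0, y=5), (x=2, y=5)
  Distance 7: (x=8, y=0), (x=7, y=1), (x=6, y=2), (x=5, y=3), (x=4, y=4), (x=3, y=5)
  Distance 8: (x=8, y=1), (x=7, y=2), (x=6, y=3), (x=5, y=4), (x=4, y=5)
  Distance 9: (x=8, y=2), (x=7, y=3), (x=6, y=4), (x=5, y=5)  <- goal reached here
One shortest path (9 moves): (x=1, y=0) -> (x=2, y=0) -> (x=3, y=0) -> (x=4, y=0) -> (x=5, y=0) -> (x=5, y=1) -> (x=5, y=2) -> (x=5, y=3) -> (x=5, y=4) -> (x=5, y=5)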